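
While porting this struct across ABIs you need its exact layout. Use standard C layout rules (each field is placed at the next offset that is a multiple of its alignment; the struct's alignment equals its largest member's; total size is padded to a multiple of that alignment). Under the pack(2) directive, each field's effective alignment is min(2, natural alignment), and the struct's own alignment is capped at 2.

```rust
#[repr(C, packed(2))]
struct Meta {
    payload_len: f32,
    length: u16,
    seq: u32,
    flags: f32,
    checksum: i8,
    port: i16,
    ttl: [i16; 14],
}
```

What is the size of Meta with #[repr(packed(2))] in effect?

46

0..4  payload_len  (4B, 2-aligned)
4..6  length  (2B, 2-aligned)
6..10  seq  (4B, 2-aligned)
10..14  flags  (4B, 2-aligned)
14..15  checksum  (1B, 1-aligned)
15..16  -- padding (1B)
16..18  port  (2B, 2-aligned)
18..46  ttl  (28B, 2-aligned)
sizeof = 46, alignof = 2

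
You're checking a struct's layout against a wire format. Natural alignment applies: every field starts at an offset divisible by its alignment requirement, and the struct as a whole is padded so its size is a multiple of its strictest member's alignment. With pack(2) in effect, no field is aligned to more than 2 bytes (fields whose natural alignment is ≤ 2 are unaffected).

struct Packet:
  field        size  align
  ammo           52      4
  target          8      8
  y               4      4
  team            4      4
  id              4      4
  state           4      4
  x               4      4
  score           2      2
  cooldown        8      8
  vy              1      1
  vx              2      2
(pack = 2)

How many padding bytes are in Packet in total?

@0: ammo [52B, align 2] → 52
@52: target [8B, align 2] → 60
@60: y [4B, align 2] → 64
@64: team [4B, align 2] → 68
@68: id [4B, align 2] → 72
@72: state [4B, align 2] → 76
@76: x [4B, align 2] → 80
@80: score [2B, align 2] → 82
@82: cooldown [8B, align 2] → 90
@90: vy [1B, align 1] → 91
+1 pad (align 2)
@92: vx [2B, align 2] → 94
size 94, align 2
data bytes 93, size 94 → padding 1

1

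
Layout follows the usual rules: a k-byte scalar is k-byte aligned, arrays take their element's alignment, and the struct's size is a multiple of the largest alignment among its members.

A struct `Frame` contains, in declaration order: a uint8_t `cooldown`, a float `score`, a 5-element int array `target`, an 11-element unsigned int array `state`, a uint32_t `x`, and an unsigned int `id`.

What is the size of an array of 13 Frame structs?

@0: cooldown [1B, align 1] → 1
+3 pad (align 4)
@4: score [4B, align 4] → 8
@8: target [20B, align 4] → 28
@28: state [44B, align 4] → 72
@72: x [4B, align 4] → 76
@76: id [4B, align 4] → 80
size 80, align 4
array of 13: 13 × 80 = 1040

1040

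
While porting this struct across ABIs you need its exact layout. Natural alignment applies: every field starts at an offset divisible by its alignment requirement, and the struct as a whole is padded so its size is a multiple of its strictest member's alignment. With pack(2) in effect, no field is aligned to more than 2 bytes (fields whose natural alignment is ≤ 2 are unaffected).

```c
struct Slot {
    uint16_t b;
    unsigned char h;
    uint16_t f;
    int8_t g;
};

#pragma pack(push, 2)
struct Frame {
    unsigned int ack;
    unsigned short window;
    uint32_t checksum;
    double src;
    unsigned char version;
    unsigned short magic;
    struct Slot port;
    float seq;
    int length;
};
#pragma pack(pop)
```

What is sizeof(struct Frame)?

38

Slot: 0..2  b  (2B, 2-aligned); 2..3  h  (1B, 1-aligned); 3..4  -- padding (1B); 4..6  f  (2B, 2-aligned); 6..7  g  (1B, 1-aligned); 7..8  -- tail padding (1B); sizeof = 8, alignof = 2
0..4  ack  (4B, 2-aligned)
4..6  window  (2B, 2-aligned)
6..10  checksum  (4B, 2-aligned)
10..18  src  (8B, 2-aligned)
18..19  version  (1B, 1-aligned)
19..20  -- padding (1B)
20..22  magic  (2B, 2-aligned)
22..30  port  (8B, 2-aligned)
30..34  seq  (4B, 2-aligned)
34..38  length  (4B, 2-aligned)
sizeof = 38, alignof = 2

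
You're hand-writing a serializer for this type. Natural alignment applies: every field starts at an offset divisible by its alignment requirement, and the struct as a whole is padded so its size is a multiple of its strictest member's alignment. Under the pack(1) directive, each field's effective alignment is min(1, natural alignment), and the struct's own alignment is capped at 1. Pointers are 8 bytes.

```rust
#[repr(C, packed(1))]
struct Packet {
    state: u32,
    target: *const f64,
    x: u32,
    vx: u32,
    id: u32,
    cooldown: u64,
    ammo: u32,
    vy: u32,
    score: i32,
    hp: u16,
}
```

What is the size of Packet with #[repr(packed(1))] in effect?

46

@0: state [4B, align 1] → 4
@4: target [8B, align 1] → 12
@12: x [4B, align 1] → 16
@16: vx [4B, align 1] → 20
@20: id [4B, align 1] → 24
@24: cooldown [8B, align 1] → 32
@32: ammo [4B, align 1] → 36
@36: vy [4B, align 1] → 40
@40: score [4B, align 1] → 44
@44: hp [2B, align 1] → 46
size 46, align 1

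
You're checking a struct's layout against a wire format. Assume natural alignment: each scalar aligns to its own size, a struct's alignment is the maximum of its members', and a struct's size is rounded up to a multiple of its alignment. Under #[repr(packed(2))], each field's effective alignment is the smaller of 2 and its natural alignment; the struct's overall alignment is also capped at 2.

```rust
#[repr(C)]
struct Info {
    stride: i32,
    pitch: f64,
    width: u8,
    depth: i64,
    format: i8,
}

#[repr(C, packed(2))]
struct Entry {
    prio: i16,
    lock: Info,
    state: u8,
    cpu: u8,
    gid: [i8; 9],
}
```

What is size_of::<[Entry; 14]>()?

Info: stride at 0 (size 4, align 4) → ends 4; pad 4 to align 8 for pitch; pitch at 8 (size 8, align 8) → ends 16; width at 16 (size 1, align 1) → ends 17; pad 7 to align 8 for depth; depth at 24 (size 8, align 8) → ends 32; format at 32 (size 1, align 1) → ends 33; tail pad 7 to reach multiple of 8; total 40 bytes, alignment 8
prio at 0 (size 2, align 2) → ends 2
lock at 2 (size 40, align 2) → ends 42
state at 42 (size 1, align 1) → ends 43
cpu at 43 (size 1, align 1) → ends 44
gid at 44 (size 9, align 1) → ends 53
tail pad 1 to reach multiple of 2
total 54 bytes, alignment 2
array of 14: 14 × 54 = 756

756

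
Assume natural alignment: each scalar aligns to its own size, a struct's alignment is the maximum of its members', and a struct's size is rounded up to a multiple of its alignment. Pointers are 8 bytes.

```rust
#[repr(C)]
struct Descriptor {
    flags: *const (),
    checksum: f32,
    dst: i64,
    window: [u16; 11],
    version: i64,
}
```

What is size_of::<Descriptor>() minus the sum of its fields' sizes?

0..8  flags  (8B, 8-aligned)
8..12  checksum  (4B, 4-aligned)
12..16  -- padding (4B)
16..24  dst  (8B, 8-aligned)
24..46  window  (22B, 2-aligned)
46..48  -- padding (2B)
48..56  version  (8B, 8-aligned)
sizeof = 56, alignof = 8
data bytes 50, size 56 → padding 6

6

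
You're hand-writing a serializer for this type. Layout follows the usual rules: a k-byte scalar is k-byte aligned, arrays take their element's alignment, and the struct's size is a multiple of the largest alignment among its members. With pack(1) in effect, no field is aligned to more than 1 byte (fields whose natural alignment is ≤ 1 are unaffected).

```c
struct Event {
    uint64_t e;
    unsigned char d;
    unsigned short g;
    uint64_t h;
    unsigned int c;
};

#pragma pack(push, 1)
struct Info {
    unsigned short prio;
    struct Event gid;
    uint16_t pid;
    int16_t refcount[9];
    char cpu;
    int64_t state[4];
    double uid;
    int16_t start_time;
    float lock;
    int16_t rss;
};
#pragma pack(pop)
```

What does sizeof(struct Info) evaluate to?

103 bytes

Event: e at 0 (size 8, align 8) → ends 8; d at 8 (size 1, align 1) → ends 9; pad 1 to align 2 for g; g at 10 (size 2, align 2) → ends 12; pad 4 to align 8 for h; h at 16 (size 8, align 8) → ends 24; c at 24 (size 4, align 4) → ends 28; tail pad 4 to reach multiple of 8; total 32 bytes, alignment 8
prio at 0 (size 2, align 1) → ends 2
gid at 2 (size 32, align 1) → ends 34
pid at 34 (size 2, align 1) → ends 36
refcount at 36 (size 18, align 1) → ends 54
cpu at 54 (size 1, align 1) → ends 55
state at 55 (size 32, align 1) → ends 87
uid at 87 (size 8, align 1) → ends 95
start_time at 95 (size 2, align 1) → ends 97
lock at 97 (size 4, align 1) → ends 101
rss at 101 (size 2, align 1) → ends 103
total 103 bytes, alignment 1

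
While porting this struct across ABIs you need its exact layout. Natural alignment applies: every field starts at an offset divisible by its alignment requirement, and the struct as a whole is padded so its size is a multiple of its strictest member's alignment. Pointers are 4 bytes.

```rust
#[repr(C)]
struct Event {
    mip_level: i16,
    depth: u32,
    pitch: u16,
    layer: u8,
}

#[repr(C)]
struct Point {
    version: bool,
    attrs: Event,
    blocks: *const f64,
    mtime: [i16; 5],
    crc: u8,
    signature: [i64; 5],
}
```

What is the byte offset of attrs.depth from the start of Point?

Event: 0..2  mip_level  (2B, 2-aligned); 2..4  -- padding (2B); 4..8  depth  (4B, 4-aligned); 8..10  pitch  (2B, 2-aligned); 10..11  layer  (1B, 1-aligned); 11..12  -- tail padding (1B); sizeof = 12, alignof = 4
0..1  version  (1B, 1-aligned)
1..4  -- padding (3B)
4..16  attrs  (12B, 4-aligned)
within Event: depth at 4
4 + 4 = 8

8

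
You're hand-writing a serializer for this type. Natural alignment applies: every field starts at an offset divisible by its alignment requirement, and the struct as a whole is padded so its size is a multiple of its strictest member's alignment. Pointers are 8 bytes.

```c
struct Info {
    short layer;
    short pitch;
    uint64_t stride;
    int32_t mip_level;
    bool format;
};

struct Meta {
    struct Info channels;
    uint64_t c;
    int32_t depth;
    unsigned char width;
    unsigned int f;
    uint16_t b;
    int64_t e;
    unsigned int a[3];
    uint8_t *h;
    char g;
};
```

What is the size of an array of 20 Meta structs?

Info: layer at 0 (size 2, align 2) → ends 2; pitch at 2 (size 2, align 2) → ends 4; pad 4 to align 8 for stride; stride at 8 (size 8, align 8) → ends 16; mip_level at 16 (size 4, align 4) → ends 20; format at 20 (size 1, align 1) → ends 21; tail pad 3 to reach multiple of 8; total 24 bytes, alignment 8
channels at 0 (size 24, align 8) → ends 24
c at 24 (size 8, align 8) → ends 32
depth at 32 (size 4, align 4) → ends 36
width at 36 (size 1, align 1) → ends 37
pad 3 to align 4 for f
f at 40 (size 4, align 4) → ends 44
b at 44 (size 2, align 2) → ends 46
pad 2 to align 8 for e
e at 48 (size 8, align 8) → ends 56
a at 56 (size 12, align 4) → ends 68
pad 4 to align 8 for h
h at 72 (size 8, align 8) → ends 80
g at 80 (size 1, align 1) → ends 81
tail pad 7 to reach multiple of 8
total 88 bytes, alignment 8
array of 20: 20 × 88 = 1760

1760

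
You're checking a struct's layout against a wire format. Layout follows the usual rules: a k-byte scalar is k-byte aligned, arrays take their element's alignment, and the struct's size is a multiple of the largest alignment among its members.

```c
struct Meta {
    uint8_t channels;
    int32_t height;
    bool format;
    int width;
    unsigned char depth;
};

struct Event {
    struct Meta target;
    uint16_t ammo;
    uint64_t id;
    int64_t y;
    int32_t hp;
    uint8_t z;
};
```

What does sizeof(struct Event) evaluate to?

48

Meta: channels at 0 (size 1, align 1) → ends 1; pad 3 to align 4 for height; height at 4 (size 4, align 4) → ends 8; format at 8 (size 1, align 1) → ends 9; pad 3 to align 4 for width; width at 12 (size 4, align 4) → ends 16; depth at 16 (size 1, align 1) → ends 17; tail pad 3 to reach multiple of 4; total 20 bytes, alignment 4
target at 0 (size 20, align 4) → ends 20
ammo at 20 (size 2, align 2) → ends 22
pad 2 to align 8 for id
id at 24 (size 8, align 8) → ends 32
y at 32 (size 8, align 8) → ends 40
hp at 40 (size 4, align 4) → ends 44
z at 44 (size 1, align 1) → ends 45
tail pad 3 to reach multiple of 8
total 48 bytes, alignment 8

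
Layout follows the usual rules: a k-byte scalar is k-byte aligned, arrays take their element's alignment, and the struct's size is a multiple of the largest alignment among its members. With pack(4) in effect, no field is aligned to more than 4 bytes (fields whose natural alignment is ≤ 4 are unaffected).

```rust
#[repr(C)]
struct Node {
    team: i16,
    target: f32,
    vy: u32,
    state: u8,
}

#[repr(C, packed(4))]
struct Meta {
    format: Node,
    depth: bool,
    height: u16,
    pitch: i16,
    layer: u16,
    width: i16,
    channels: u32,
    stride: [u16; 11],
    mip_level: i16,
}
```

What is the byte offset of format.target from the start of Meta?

4

Node: team at 0 (size 2, align 2) → ends 2; pad 2 to align 4 for target; target at 4 (size 4, align 4) → ends 8; vy at 8 (size 4, align 4) → ends 12; state at 12 (size 1, align 1) → ends 13; tail pad 3 to reach multiple of 4; total 16 bytes, alignment 4
format at 0 (size 16, align 4) → ends 16
within Node: target at 4
0 + 4 = 4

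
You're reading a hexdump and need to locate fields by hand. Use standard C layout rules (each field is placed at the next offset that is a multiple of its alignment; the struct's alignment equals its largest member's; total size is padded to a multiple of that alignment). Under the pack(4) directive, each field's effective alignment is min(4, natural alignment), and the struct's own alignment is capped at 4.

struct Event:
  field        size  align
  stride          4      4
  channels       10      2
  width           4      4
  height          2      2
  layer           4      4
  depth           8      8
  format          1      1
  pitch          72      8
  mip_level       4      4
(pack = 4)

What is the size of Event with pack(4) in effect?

stride at 0 (size 4, align 4) → ends 4
channels at 4 (size 10, align 2) → ends 14
pad 2 to align 4 for width
width at 16 (size 4, align 4) → ends 20
height at 20 (size 2, align 2) → ends 22
pad 2 to align 4 for layer
layer at 24 (size 4, align 4) → ends 28
depth at 28 (size 8, align 4) → ends 36
format at 36 (size 1, align 1) → ends 37
pad 3 to align 4 for pitch
pitch at 40 (size 72, align 4) → ends 112
mip_level at 112 (size 4, align 4) → ends 116
total 116 bytes, alignment 4

116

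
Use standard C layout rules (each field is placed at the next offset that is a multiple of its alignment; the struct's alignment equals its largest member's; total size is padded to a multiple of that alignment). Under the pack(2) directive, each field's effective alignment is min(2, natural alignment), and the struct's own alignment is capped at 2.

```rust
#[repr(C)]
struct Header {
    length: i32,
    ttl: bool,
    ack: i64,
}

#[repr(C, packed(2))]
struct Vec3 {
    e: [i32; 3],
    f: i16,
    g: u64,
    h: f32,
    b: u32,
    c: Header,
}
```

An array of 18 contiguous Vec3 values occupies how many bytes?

Header: @0: length [4B, align 4] → 4; @4: ttl [1B, align 1] → 5; +3 pad (align 8); @8: ack [8B, align 8] → 16; size 16, align 8
@0: e [12B, align 2] → 12
@12: f [2B, align 2] → 14
@14: g [8B, align 2] → 22
@22: h [4B, align 2] → 26
@26: b [4B, align 2] → 30
@30: c [16B, align 2] → 46
size 46, align 2
array of 18: 18 × 46 = 828

828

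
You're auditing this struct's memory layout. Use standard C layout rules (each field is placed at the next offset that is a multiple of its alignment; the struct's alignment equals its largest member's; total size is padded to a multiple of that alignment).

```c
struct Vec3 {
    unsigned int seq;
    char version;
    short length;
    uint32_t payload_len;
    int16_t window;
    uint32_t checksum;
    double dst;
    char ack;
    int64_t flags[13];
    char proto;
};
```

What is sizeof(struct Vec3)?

seq at 0 (size 4, align 4) → ends 4
version at 4 (size 1, align 1) → ends 5
pad 1 to align 2 for length
length at 6 (size 2, align 2) → ends 8
payload_len at 8 (size 4, align 4) → ends 12
window at 12 (size 2, align 2) → ends 14
pad 2 to align 4 for checksum
checksum at 16 (size 4, align 4) → ends 20
pad 4 to align 8 for dst
dst at 24 (size 8, align 8) → ends 32
ack at 32 (size 1, align 1) → ends 33
pad 7 to align 8 for flags
flags at 40 (size 104, align 8) → ends 144
proto at 144 (size 1, align 1) → ends 145
tail pad 7 to reach multiple of 8
total 152 bytes, alignment 8

152 bytes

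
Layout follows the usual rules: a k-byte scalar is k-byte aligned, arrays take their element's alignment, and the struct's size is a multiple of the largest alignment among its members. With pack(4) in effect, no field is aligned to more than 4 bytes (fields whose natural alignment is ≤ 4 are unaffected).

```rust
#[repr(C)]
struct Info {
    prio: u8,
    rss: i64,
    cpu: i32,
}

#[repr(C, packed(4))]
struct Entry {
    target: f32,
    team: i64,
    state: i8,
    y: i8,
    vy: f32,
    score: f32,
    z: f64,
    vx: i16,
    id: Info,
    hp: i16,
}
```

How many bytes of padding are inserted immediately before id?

2

Info: @0: prio [1B, align 1] → 1; +7 pad (align 8); @8: rss [8B, align 8] → 16; @16: cpu [4B, align 4] → 20; +4 tail pad (align 8); size 24, align 8
@0: target [4B, align 4] → 4
@4: team [8B, align 4] → 12
@12: state [1B, align 1] → 13
@13: y [1B, align 1] → 14
+2 pad (align 4)
@16: vy [4B, align 4] → 20
@20: score [4B, align 4] → 24
@24: z [8B, align 4] → 32
@32: vx [2B, align 2] → 34
+2 pad (align 4)
@36: id [24B, align 4] → 60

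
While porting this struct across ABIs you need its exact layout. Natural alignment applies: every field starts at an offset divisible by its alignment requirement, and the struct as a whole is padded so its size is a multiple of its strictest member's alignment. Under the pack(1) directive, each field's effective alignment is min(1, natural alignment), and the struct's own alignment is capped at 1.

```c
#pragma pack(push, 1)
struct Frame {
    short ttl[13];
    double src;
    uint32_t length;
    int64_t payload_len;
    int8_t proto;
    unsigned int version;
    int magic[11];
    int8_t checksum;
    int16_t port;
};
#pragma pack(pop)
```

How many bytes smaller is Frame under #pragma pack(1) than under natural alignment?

14

natural layout:
  @0: ttl [26B, align 2] → 26
  +6 pad (align 8)
  @32: src [8B, align 8] → 40
  @40: length [4B, align 4] → 44
  +4 pad (align 8)
  @48: payload_len [8B, align 8] → 56
  @56: proto [1B, align 1] → 57
  +3 pad (align 4)
  @60: version [4B, align 4] → 64
  @64: magic [44B, align 4] → 108
  @108: checksum [1B, align 1] → 109
  +1 pad (align 2)
  @110: port [2B, align 2] → 112
  size 112, align 8
packed(1) layout:
  @0: ttl [26B, align 1] → 26
  @26: src [8B, align 1] → 34
  @34: length [4B, align 1] → 38
  @38: payload_len [8B, align 1] → 46
  @46: proto [1B, align 1] → 47
  @47: version [4B, align 1] → 51
  @51: magic [44B, align 1] → 95
  @95: checksum [1B, align 1] → 96
  @96: port [2B, align 1] → 98
  size 98, align 1
112 − 98 = 14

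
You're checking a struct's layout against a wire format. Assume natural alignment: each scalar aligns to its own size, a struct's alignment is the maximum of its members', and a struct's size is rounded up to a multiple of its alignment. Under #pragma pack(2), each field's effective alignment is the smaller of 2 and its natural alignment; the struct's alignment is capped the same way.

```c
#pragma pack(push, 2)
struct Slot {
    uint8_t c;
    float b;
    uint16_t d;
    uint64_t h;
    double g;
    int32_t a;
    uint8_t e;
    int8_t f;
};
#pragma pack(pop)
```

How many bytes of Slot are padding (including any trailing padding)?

@0: c [1B, align 1] → 1
+1 pad (align 2)
@2: b [4B, align 2] → 6
@6: d [2B, align 2] → 8
@8: h [8B, align 2] → 16
@16: g [8B, align 2] → 24
@24: a [4B, align 2] → 28
@28: e [1B, align 1] → 29
@29: f [1B, align 1] → 30
size 30, align 2
data bytes 29, size 30 → padding 1

1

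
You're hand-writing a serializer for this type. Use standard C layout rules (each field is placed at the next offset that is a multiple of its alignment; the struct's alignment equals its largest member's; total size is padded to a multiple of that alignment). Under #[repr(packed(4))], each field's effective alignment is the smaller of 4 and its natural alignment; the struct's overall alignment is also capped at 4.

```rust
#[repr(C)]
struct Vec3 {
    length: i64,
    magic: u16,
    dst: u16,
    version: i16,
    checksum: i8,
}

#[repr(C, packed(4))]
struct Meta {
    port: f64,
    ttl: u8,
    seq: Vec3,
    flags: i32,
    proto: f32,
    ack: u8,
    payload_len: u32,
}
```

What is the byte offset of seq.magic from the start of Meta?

Vec3: length at 0 (size 8, align 8) → ends 8; magic at 8 (size 2, align 2) → ends 10; dst at 10 (size 2, align 2) → ends 12; version at 12 (size 2, align 2) → ends 14; checksum at 14 (size 1, align 1) → ends 15; tail pad 1 to reach multiple of 8; total 16 bytes, alignment 8
port at 0 (size 8, align 4) → ends 8
ttl at 8 (size 1, align 1) → ends 9
pad 3 to align 4 for seq
seq at 12 (size 16, align 4) → ends 28
within Vec3: magic at 8
12 + 8 = 20

20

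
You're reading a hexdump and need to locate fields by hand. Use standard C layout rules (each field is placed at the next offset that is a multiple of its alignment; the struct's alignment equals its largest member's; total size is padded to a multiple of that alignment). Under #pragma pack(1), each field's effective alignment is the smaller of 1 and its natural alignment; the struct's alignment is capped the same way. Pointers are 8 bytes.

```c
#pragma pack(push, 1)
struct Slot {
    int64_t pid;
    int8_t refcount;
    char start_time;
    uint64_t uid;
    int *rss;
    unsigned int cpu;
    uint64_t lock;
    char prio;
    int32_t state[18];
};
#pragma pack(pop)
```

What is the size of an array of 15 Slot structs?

1665

0..8  pid  (8B, 1-aligned)
8..9  refcount  (1B, 1-aligned)
9..10  start_time  (1B, 1-aligned)
10..18  uid  (8B, 1-aligned)
18..26  rss  (8B, 1-aligned)
26..30  cpu  (4B, 1-aligned)
30..38  lock  (8B, 1-aligned)
38..39  prio  (1B, 1-aligned)
39..111  state  (72B, 1-aligned)
sizeof = 111, alignof = 1
array of 15: 15 × 111 = 1665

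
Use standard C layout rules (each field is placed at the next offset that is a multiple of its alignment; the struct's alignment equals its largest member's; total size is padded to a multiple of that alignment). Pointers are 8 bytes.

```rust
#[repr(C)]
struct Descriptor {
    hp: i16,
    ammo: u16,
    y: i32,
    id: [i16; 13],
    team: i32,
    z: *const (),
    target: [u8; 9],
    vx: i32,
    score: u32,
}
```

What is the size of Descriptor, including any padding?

72 bytes

@0: hp [2B, align 2] → 2
@2: ammo [2B, align 2] → 4
@4: y [4B, align 4] → 8
@8: id [26B, align 2] → 34
+2 pad (align 4)
@36: team [4B, align 4] → 40
@40: z [8B, align 8] → 48
@48: target [9B, align 1] → 57
+3 pad (align 4)
@60: vx [4B, align 4] → 64
@64: score [4B, align 4] → 68
+4 tail pad (align 8)
size 72, align 8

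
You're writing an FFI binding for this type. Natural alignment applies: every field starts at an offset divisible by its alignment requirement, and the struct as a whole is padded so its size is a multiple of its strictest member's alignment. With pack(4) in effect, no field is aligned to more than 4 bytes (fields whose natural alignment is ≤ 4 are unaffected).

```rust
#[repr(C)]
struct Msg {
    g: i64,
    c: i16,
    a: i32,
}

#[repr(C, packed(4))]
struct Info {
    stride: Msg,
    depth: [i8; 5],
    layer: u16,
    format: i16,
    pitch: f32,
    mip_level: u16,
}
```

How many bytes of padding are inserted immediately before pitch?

Msg: g at 0 (size 8, align 8) → ends 8; c at 8 (size 2, align 2) → ends 10; pad 2 to align 4 for a; a at 12 (size 4, align 4) → ends 16; total 16 bytes, alignment 8
stride at 0 (size 16, align 4) → ends 16
depth at 16 (size 5, align 1) → ends 21
pad 1 to align 2 for layer
layer at 22 (size 2, align 2) → ends 24
format at 24 (size 2, align 2) → ends 26
pad 2 to align 4 for pitch
pitch at 28 (size 4, align 4) → ends 32

2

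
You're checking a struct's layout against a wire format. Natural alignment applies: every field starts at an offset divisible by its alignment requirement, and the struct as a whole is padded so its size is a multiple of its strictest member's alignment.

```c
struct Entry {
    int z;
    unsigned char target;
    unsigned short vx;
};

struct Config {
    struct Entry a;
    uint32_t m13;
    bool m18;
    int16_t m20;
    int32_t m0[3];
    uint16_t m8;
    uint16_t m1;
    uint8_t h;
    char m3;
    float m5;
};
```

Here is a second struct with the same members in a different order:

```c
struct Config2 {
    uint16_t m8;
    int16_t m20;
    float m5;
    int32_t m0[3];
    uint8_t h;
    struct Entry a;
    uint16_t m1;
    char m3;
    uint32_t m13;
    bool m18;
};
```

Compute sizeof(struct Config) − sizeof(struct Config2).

-4

Entry: 0..4  z  (4B, 4-aligned); 4..5  target  (1B, 1-aligned); 5..6  -- padding (1B); 6..8  vx  (2B, 2-aligned); sizeof = 8, alignof = 4
0..8  a  (8B, 4-aligned)
8..12  m13  (4B, 4-aligned)
12..13  m18  (1B, 1-aligned)
13..14  -- padding (1B)
14..16  m20  (2B, 2-aligned)
16..28  m0  (12B, 4-aligned)
28..30  m8  (2B, 2-aligned)
30..32  m1  (2B, 2-aligned)
32..33  h  (1B, 1-aligned)
33..34  m3  (1B, 1-aligned)
34..36  -- padding (2B)
36..40  m5  (4B, 4-aligned)
sizeof = 40, alignof = 4
— Config2 —
0..2  m8  (2B, 2-aligned)
2..4  m20  (2B, 2-aligned)
4..8  m5  (4B, 4-aligned)
8..20  m0  (12B, 4-aligned)
20..21  h  (1B, 1-aligned)
21..24  -- padding (3B)
24..32  a  (8B, 4-aligned)
32..34  m1  (2B, 2-aligned)
34..35  m3  (1B, 1-aligned)
35..36  -- padding (1B)
36..40  m13  (4B, 4-aligned)
40..41  m18  (1B, 1-aligned)
41..44  -- tail padding (3B)
sizeof = 44, alignof = 4
40 − 44 = -4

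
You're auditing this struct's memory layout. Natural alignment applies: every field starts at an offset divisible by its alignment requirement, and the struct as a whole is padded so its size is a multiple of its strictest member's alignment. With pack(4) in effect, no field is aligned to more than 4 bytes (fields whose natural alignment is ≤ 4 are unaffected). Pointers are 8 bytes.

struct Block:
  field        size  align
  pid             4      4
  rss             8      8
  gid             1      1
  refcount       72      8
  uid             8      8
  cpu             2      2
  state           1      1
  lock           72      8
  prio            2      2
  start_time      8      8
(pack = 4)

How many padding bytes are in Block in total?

6

pid at 0 (size 4, align 4) → ends 4
rss at 4 (size 8, align 4) → ends 12
gid at 12 (size 1, align 1) → ends 13
pad 3 to align 4 for refcount
refcount at 16 (size 72, align 4) → ends 88
uid at 88 (size 8, align 4) → ends 96
cpu at 96 (size 2, align 2) → ends 98
state at 98 (size 1, align 1) → ends 99
pad 1 to align 4 for lock
lock at 100 (size 72, align 4) → ends 172
prio at 172 (size 2, align 2) → ends 174
pad 2 to align 4 for start_time
start_time at 176 (size 8, align 4) → ends 184
total 184 bytes, alignment 4
data bytes 178, size 184 → padding 6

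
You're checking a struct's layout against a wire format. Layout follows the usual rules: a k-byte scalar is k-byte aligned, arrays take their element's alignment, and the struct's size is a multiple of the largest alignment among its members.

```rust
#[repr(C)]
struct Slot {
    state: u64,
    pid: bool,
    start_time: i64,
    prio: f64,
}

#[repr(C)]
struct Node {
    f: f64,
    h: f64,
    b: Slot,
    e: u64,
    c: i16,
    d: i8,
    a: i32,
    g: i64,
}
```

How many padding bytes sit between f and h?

0

Slot: @0: state [8B, align 8] → 8; @8: pid [1B, align 1] → 9; +7 pad (align 8); @16: start_time [8B, align 8] → 24; @24: prio [8B, align 8] → 32; size 32, align 8
@0: f [8B, align 8] → 8
@8: h [8B, align 8] → 16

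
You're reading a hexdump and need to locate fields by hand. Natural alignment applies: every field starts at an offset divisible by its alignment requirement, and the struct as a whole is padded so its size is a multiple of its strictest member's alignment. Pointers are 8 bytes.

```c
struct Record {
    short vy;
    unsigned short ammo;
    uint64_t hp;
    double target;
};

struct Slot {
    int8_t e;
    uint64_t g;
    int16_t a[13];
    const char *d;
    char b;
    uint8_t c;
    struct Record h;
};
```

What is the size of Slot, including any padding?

88

Record: @0: vy [2B, align 2] → 2; @2: ammo [2B, align 2] → 4; +4 pad (align 8); @8: hp [8B, align 8] → 16; @16: target [8B, align 8] → 24; size 24, align 8
@0: e [1B, align 1] → 1
+7 pad (align 8)
@8: g [8B, align 8] → 16
@16: a [26B, align 2] → 42
+6 pad (align 8)
@48: d [8B, align 8] → 56
@56: b [1B, align 1] → 57
@57: c [1B, align 1] → 58
+6 pad (align 8)
@64: h [24B, align 8] → 88
size 88, align 8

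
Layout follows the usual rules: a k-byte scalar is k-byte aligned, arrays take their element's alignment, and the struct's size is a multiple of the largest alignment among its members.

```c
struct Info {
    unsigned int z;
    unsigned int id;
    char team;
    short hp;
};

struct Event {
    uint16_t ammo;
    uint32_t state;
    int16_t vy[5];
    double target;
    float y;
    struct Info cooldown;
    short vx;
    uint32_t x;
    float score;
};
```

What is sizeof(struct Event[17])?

1088

Info: z at 0 (size 4, align 4) → ends 4; id at 4 (size 4, align 4) → ends 8; team at 8 (size 1, align 1) → ends 9; pad 1 to align 2 for hp; hp at 10 (size 2, align 2) → ends 12; total 12 bytes, alignment 4
ammo at 0 (size 2, align 2) → ends 2
pad 2 to align 4 for state
state at 4 (size 4, align 4) → ends 8
vy at 8 (size 10, align 2) → ends 18
pad 6 to align 8 for target
target at 24 (size 8, align 8) → ends 32
y at 32 (size 4, align 4) → ends 36
cooldown at 36 (size 12, align 4) → ends 48
vx at 48 (size 2, align 2) → ends 50
pad 2 to align 4 for x
x at 52 (size 4, align 4) → ends 56
score at 56 (size 4, align 4) → ends 60
tail pad 4 to reach multiple of 8
total 64 bytes, alignment 8
array of 17: 17 × 64 = 1088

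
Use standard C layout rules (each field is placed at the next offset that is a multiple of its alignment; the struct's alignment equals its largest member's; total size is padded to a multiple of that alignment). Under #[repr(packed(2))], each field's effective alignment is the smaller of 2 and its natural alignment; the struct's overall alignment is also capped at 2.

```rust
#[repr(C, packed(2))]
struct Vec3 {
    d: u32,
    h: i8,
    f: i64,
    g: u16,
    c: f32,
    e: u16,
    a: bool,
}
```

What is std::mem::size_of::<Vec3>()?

24

0..4  d  (4B, 2-aligned)
4..5  h  (1B, 1-aligned)
5..6  -- padding (1B)
6..14  f  (8B, 2-aligned)
14..16  g  (2B, 2-aligned)
16..20  c  (4B, 2-aligned)
20..22  e  (2B, 2-aligned)
22..23  a  (1B, 1-aligned)
23..24  -- tail padding (1B)
sizeof = 24, alignof = 2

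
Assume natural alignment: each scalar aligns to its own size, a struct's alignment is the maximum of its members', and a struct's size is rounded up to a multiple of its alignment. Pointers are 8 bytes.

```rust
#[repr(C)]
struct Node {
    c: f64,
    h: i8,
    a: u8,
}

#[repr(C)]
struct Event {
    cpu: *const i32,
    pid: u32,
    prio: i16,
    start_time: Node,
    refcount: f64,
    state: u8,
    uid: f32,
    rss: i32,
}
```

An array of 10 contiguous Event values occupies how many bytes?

Node: @0: c [8B, align 8] → 8; @8: h [1B, align 1] → 9; @9: a [1B, align 1] → 10; +6 tail pad (align 8); size 16, align 8
@0: cpu [8B, align 8] → 8
@8: pid [4B, align 4] → 12
@12: prio [2B, align 2] → 14
+2 pad (align 8)
@16: start_time [16B, align 8] → 32
@32: refcount [8B, align 8] → 40
@40: state [1B, align 1] → 41
+3 pad (align 4)
@44: uid [4B, align 4] → 48
@48: rss [4B, align 4] → 52
+4 tail pad (align 8)
size 56, align 8
array of 10: 10 × 56 = 560

560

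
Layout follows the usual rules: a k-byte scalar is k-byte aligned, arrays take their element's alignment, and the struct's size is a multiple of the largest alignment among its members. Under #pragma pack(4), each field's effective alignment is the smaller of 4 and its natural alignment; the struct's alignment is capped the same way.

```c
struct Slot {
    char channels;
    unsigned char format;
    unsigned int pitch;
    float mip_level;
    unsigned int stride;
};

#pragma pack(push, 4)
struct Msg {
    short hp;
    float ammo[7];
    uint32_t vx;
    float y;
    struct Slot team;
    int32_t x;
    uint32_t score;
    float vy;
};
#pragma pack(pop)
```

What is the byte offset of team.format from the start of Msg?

41

Slot: 0..1  channels  (1B, 1-aligned); 1..2  format  (1B, 1-aligned); 2..4  -- padding (2B); 4..8  pitch  (4B, 4-aligned); 8..12  mip_level  (4B, 4-aligned); 12..16  stride  (4B, 4-aligned); sizeof = 16, alignof = 4
0..2  hp  (2B, 2-aligned)
2..4  -- padding (2B)
4..32  ammo  (28B, 4-aligned)
32..36  vx  (4B, 4-aligned)
36..40  y  (4B, 4-aligned)
40..56  team  (16B, 4-aligned)
within Slot: format at 1
40 + 1 = 41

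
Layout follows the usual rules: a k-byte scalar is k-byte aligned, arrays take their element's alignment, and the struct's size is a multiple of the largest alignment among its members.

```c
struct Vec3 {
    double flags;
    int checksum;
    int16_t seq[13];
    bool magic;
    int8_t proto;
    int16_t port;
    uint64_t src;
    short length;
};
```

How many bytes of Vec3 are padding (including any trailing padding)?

12

0..8  flags  (8B, 8-aligned)
8..12  checksum  (4B, 4-aligned)
12..38  seq  (26B, 2-aligned)
38..39  magic  (1B, 1-aligned)
39..40  proto  (1B, 1-aligned)
40..42  port  (2B, 2-aligned)
42..48  -- padding (6B)
48..56  src  (8B, 8-aligned)
56..58  length  (2B, 2-aligned)
58..64  -- tail padding (6B)
sizeof = 64, alignof = 8
data bytes 52, size 64 → padding 12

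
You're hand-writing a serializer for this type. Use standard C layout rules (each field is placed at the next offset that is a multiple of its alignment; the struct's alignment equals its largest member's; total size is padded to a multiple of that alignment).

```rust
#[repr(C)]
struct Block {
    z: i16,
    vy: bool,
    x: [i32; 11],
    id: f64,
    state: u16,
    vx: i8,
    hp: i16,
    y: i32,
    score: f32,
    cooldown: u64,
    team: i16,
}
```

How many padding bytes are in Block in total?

@0: z [2B, align 2] → 2
@2: vy [1B, align 1] → 3
+1 pad (align 4)
@4: x [44B, align 4] → 48
@48: id [8B, align 8] → 56
@56: state [2B, align 2] → 58
@58: vx [1B, align 1] → 59
+1 pad (align 2)
@60: hp [2B, align 2] → 62
+2 pad (align 4)
@64: y [4B, align 4] → 68
@68: score [4B, align 4] → 72
@72: cooldown [8B, align 8] → 80
@80: team [2B, align 2] → 82
+6 tail pad (align 8)
size 88, align 8
data bytes 78, size 88 → padding 10

10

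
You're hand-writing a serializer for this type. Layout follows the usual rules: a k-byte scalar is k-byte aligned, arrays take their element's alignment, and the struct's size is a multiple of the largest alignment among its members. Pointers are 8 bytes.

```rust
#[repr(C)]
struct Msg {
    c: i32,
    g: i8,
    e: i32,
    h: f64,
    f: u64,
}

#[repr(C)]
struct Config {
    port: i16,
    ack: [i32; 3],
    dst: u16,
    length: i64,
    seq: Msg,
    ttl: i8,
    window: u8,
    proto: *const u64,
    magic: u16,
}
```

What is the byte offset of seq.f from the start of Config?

56

Msg: c at 0 (size 4, align 4) → ends 4; g at 4 (size 1, align 1) → ends 5; pad 3 to align 4 for e; e at 8 (size 4, align 4) → ends 12; pad 4 to align 8 for h; h at 16 (size 8, align 8) → ends 24; f at 24 (size 8, align 8) → ends 32; total 32 bytes, alignment 8
port at 0 (size 2, align 2) → ends 2
pad 2 to align 4 for ack
ack at 4 (size 12, align 4) → ends 16
dst at 16 (size 2, align 2) → ends 18
pad 6 to align 8 for length
length at 24 (size 8, align 8) → ends 32
seq at 32 (size 32, align 8) → ends 64
within Msg: f at 24
32 + 24 = 56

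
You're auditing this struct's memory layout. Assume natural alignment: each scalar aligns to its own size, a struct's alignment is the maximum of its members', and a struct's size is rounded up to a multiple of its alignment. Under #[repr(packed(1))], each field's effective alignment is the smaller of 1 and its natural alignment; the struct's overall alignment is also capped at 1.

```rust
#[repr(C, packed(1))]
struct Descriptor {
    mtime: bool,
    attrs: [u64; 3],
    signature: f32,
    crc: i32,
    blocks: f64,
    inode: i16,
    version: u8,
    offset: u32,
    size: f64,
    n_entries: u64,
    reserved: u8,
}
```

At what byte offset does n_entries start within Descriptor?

56

mtime at 0 (size 1, align 1) → ends 1
attrs at 1 (size 24, align 1) → ends 25
signature at 25 (size 4, align 1) → ends 29
crc at 29 (size 4, align 1) → ends 33
blocks at 33 (size 8, align 1) → ends 41
inode at 41 (size 2, align 1) → ends 43
version at 43 (size 1, align 1) → ends 44
offset at 44 (size 4, align 1) → ends 48
size at 48 (size 8, align 1) → ends 56
n_entries at 56 (size 8, align 1) → ends 64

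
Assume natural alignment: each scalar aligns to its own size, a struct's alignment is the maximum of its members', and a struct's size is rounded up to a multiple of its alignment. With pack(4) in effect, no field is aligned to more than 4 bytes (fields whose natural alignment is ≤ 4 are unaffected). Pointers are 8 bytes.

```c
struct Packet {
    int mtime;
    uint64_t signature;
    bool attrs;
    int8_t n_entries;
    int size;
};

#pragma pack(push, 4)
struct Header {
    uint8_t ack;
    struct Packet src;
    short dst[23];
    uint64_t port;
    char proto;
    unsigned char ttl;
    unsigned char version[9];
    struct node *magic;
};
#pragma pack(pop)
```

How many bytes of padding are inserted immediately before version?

Packet: mtime at 0 (size 4, align 4) → ends 4; pad 4 to align 8 for signature; signature at 8 (size 8, align 8) → ends 16; attrs at 16 (size 1, align 1) → ends 17; n_entries at 17 (size 1, align 1) → ends 18; pad 2 to align 4 for size; size at 20 (size 4, align 4) → ends 24; total 24 bytes, alignment 8
ack at 0 (size 1, align 1) → ends 1
pad 3 to align 4 for src
src at 4 (size 24, align 4) → ends 28
dst at 28 (size 46, align 2) → ends 74
pad 2 to align 4 for port
port at 76 (size 8, align 4) → ends 84
proto at 84 (size 1, align 1) → ends 85
ttl at 85 (size 1, align 1) → ends 86
version at 86 (size 9, align 1) → ends 95

0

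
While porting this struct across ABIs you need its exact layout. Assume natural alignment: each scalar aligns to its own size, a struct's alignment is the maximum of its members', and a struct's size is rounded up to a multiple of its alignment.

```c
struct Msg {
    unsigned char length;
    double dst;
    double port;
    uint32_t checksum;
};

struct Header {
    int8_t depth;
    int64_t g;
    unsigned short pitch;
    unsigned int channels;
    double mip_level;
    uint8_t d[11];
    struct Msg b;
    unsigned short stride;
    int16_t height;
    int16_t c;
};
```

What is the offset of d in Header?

32

Msg: @0: length [1B, align 1] → 1; +7 pad (align 8); @8: dst [8B, align 8] → 16; @16: port [8B, align 8] → 24; @24: checksum [4B, align 4] → 28; +4 tail pad (align 8); size 32, align 8
@0: depth [1B, align 1] → 1
+7 pad (align 8)
@8: g [8B, align 8] → 16
@16: pitch [2B, align 2] → 18
+2 pad (align 4)
@20: channels [4B, align 4] → 24
@24: mip_level [8B, align 8] → 32
@32: d [11B, align 1] → 43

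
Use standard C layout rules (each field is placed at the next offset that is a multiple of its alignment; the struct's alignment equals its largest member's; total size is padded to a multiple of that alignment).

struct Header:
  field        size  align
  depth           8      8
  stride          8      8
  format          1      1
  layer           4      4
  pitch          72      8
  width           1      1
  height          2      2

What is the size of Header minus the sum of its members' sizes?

8

0..8  depth  (8B, 8-aligned)
8..16  stride  (8B, 8-aligned)
16..17  format  (1B, 1-aligned)
17..20  -- padding (3B)
20..24  layer  (4B, 4-aligned)
24..96  pitch  (72B, 8-aligned)
96..97  width  (1B, 1-aligned)
97..98  -- padding (1B)
98..100  height  (2B, 2-aligned)
100..104  -- tail padding (4B)
sizeof = 104, alignof = 8
data bytes 96, size 104 → padding 8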